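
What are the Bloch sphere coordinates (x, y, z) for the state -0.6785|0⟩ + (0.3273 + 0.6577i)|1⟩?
(-0.4441, -0.8925, -0.07933)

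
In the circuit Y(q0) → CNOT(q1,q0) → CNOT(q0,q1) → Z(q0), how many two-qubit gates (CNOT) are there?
2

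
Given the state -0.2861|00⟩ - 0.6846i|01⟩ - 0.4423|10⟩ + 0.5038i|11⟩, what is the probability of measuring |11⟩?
0.2538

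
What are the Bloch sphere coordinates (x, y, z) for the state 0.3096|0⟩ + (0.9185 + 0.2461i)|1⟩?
(0.5687, 0.1524, -0.8084)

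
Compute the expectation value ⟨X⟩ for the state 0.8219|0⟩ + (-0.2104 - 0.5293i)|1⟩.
-0.3459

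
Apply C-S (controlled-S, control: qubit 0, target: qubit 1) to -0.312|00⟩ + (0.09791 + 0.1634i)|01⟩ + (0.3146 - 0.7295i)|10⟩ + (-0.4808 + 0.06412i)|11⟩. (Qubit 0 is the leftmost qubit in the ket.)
-0.312|00⟩ + (0.09791 + 0.1634i)|01⟩ + (0.3146 - 0.7295i)|10⟩ + (-0.06412 - 0.4808i)|11⟩

C-S leaves the control-|0⟩ kets |00⟩, |01⟩ unchanged and applies S to qubit 1 on the control-|1⟩ pair (|10⟩, |11⟩).
S = [[1, 0], [0, i]].
With a = amp(|10⟩) = (0.3146 - 0.7295i) and b = amp(|11⟩) = (-0.4808 + 0.06412i):
new amp(|10⟩) = (1)·a = (0.3146 - 0.7295i)
new amp(|11⟩) = (i)·b = (-0.06412 - 0.4808i)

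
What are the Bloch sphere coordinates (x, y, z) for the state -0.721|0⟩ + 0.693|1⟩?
(-0.9993, 0, 0.03959)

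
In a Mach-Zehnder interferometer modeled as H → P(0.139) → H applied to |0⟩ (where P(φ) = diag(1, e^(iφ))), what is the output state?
(0.9952 + 0.06928i)|0⟩ + (0.004822 - 0.06928i)|1⟩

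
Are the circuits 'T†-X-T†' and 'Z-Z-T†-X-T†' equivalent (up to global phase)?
Yes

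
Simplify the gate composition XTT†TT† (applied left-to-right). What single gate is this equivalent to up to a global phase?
X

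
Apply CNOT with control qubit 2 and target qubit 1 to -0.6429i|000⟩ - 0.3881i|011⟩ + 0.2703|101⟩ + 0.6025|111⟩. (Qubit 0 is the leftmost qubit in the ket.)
-0.6429i|000⟩ - 0.3881i|001⟩ + 0.6025|101⟩ + 0.2703|111⟩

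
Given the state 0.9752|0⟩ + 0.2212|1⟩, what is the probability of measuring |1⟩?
0.04893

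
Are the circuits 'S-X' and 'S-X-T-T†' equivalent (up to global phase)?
Yes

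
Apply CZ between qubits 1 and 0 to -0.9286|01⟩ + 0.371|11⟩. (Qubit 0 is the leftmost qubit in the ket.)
-0.9286|01⟩ - 0.371|11⟩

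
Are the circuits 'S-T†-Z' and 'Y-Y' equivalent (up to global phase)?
No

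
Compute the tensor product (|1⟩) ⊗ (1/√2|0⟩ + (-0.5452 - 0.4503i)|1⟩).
1/√2|10⟩ + (-0.5452 - 0.4503i)|11⟩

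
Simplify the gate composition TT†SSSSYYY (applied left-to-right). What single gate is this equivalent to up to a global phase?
Y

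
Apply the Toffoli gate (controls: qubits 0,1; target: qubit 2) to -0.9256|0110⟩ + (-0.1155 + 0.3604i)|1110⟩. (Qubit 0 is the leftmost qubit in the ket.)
-0.9256|0110⟩ + (-0.1155 + 0.3604i)|1100⟩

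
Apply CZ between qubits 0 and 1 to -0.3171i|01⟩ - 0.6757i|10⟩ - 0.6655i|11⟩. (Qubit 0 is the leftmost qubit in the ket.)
-0.3171i|01⟩ - 0.6757i|10⟩ + 0.6655i|11⟩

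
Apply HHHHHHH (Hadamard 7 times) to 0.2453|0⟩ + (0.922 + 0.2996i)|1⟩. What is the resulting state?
(0.8254 + 0.2118i)|0⟩ + (-0.4785 - 0.2118i)|1⟩

H² = I, so H^7 = H: a single Hadamard. With (a, b) = (0.2453, (0.922 + 0.2996i)), H gives ((a + b)/√2, (a − b)/√2) = ((0.8254 + 0.2118i), (-0.4785 - 0.2118i)).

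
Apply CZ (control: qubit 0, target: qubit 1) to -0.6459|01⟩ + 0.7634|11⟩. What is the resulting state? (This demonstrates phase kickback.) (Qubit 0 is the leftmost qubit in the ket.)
-0.6459|01⟩ - 0.7634|11⟩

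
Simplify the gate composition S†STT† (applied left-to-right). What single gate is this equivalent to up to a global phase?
I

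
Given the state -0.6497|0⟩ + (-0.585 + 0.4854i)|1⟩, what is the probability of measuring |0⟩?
0.4221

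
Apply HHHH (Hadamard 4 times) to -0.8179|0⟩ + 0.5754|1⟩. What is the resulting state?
-0.8179|0⟩ + 0.5754|1⟩

H² = I, so an even number of Hadamards cancels: H^4 = I and the state is unchanged.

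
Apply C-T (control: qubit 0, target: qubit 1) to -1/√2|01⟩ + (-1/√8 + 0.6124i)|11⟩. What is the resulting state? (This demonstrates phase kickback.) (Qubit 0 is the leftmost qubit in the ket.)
-1/√2|01⟩ + (-0.683 + 0.183i)|11⟩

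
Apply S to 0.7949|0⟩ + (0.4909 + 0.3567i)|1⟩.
0.7949|0⟩ + (-0.3567 + 0.4909i)|1⟩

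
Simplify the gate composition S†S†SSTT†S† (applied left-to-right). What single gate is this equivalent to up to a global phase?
S†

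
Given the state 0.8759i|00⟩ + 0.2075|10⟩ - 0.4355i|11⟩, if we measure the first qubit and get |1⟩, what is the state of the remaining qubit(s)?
0.4301|0⟩ - 0.9028i|1⟩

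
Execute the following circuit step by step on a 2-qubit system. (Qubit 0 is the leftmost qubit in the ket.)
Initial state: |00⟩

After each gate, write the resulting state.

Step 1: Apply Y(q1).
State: i|01⟩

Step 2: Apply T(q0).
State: i|01⟩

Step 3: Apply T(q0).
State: i|01⟩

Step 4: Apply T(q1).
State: (-1/√2 + (1/√2)i)|01⟩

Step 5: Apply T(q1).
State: -|01⟩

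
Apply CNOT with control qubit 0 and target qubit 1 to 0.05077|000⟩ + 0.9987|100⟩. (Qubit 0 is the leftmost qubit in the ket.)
0.05077|000⟩ + 0.9987|110⟩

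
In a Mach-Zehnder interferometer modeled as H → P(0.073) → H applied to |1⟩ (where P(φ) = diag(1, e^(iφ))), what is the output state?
(0.001332 - 0.03647i)|0⟩ + (0.9987 + 0.03647i)|1⟩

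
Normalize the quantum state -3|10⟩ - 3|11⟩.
-1/√2|10⟩ - 1/√2|11⟩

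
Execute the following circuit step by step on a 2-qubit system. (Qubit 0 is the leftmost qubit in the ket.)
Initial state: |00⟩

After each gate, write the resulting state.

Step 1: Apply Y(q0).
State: i|10⟩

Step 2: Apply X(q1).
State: i|11⟩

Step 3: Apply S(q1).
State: -|11⟩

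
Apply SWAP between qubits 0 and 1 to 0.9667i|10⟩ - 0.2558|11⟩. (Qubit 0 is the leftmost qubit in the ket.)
0.9667i|01⟩ - 0.2558|11⟩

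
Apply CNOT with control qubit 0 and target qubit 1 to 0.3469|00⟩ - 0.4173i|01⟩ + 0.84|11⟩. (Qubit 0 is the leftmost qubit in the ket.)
0.3469|00⟩ - 0.4173i|01⟩ + 0.84|10⟩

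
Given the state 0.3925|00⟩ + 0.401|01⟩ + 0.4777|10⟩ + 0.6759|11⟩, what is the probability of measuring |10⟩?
0.2282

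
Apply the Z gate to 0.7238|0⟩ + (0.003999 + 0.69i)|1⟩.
0.7238|0⟩ + (-0.003999 - 0.69i)|1⟩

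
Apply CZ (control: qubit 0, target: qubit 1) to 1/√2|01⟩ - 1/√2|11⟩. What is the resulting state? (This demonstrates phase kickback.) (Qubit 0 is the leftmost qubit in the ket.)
1/√2|01⟩ + 1/√2|11⟩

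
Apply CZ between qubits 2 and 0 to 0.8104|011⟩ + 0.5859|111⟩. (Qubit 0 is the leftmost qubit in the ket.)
0.8104|011⟩ - 0.5859|111⟩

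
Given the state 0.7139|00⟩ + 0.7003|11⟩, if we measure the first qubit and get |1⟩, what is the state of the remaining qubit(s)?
|1⟩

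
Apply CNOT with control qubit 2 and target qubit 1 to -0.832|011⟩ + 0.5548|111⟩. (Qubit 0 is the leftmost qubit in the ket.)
-0.832|001⟩ + 0.5548|101⟩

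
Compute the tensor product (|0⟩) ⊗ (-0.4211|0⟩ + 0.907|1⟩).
-0.4211|00⟩ + 0.907|01⟩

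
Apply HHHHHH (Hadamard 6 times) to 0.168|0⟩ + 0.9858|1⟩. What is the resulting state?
0.168|0⟩ + 0.9858|1⟩

H² = I, so an even number of Hadamards cancels: H^6 = I and the state is unchanged.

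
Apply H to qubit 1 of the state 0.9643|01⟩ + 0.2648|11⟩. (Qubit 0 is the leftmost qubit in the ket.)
0.6819|00⟩ - 0.6819|01⟩ + 0.1872|10⟩ - 0.1872|11⟩

H on qubit 1 mixes each pair of kets that differ only in qubit 1: amplitudes (a, b) of (|…0…⟩, |…1…⟩) become ((a + b)/√2, (a − b)/√2). Kets absent from the input have amplitude 0.
(|00⟩, |01⟩): (a, b) = (0, 0.9643) → (0.6819, -0.6819)
(|10⟩, |11⟩): (a, b) = (0, 0.2648) → (0.1872, -0.1872)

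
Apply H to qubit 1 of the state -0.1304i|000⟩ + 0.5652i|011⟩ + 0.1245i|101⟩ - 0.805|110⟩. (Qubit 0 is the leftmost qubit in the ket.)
-0.09221i|000⟩ + 0.3997i|001⟩ - 0.09221i|010⟩ - 0.3997i|011⟩ - 0.5692|100⟩ + 0.08803i|101⟩ + 0.5692|110⟩ + 0.08803i|111⟩

H on qubit 1 mixes each pair of kets that differ only in qubit 1: amplitudes (a, b) of (|…0…⟩, |…1…⟩) become ((a + b)/√2, (a − b)/√2). Kets absent from the input have amplitude 0.
(|000⟩, |010⟩): (a, b) = (-0.1304i, 0) → (-0.09221i, -0.09221i)
(|001⟩, |011⟩): (a, b) = (0, 0.5652i) → (0.3997i, -0.3997i)
(|100⟩, |110⟩): (a, b) = (0, -0.805) → (-0.5692, 0.5692)
(|101⟩, |111⟩): (a, b) = (0.1245i, 0) → (0.08803i, 0.08803i)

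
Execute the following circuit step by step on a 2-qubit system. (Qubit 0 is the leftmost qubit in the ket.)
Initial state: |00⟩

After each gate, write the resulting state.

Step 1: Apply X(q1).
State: |01⟩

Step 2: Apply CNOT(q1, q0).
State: |11⟩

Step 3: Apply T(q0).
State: (1/√2 + (1/√2)i)|11⟩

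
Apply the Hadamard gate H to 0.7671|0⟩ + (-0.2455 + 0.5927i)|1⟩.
(0.3688 + 0.4191i)|0⟩ + (0.716 - 0.4191i)|1⟩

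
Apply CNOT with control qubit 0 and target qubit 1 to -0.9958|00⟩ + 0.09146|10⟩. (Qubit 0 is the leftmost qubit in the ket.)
-0.9958|00⟩ + 0.09146|11⟩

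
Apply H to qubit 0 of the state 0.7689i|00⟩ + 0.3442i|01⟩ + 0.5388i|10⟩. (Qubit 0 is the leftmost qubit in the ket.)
0.9247i|00⟩ + 0.2434i|01⟩ + 0.1627i|10⟩ + 0.2434i|11⟩

H on qubit 0 mixes each pair of kets that differ only in qubit 0: amplitudes (a, b) of (|…0…⟩, |…1…⟩) become ((a + b)/√2, (a − b)/√2). Kets absent from the input have amplitude 0.
(|00⟩, |10⟩): (a, b) = (0.7689i, 0.5388i) → (0.9247i, 0.1627i)
(|01⟩, |11⟩): (a, b) = (0.3442i, 0) → (0.2434i, 0.2434i)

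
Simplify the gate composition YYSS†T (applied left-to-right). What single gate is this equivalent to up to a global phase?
T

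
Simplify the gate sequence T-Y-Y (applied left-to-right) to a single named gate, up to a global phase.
T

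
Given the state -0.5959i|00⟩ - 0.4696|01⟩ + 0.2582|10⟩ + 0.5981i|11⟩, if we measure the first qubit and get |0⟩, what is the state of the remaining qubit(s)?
-0.7854i|0⟩ - 0.619|1⟩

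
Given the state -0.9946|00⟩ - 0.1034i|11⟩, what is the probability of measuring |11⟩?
0.01069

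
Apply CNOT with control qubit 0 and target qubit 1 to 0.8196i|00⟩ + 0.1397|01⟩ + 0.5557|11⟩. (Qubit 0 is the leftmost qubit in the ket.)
0.8196i|00⟩ + 0.1397|01⟩ + 0.5557|10⟩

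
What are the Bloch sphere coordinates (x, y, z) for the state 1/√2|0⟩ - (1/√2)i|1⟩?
(0, -1, 0)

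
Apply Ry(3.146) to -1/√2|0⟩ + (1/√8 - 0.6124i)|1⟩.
(-0.352 + 0.6124i)|0⟩ + (-0.7079 + 0.00135i)|1⟩

Ry(3.146) = [[cos(θ/2), −sin(θ/2)], [sin(θ/2), cos(θ/2)]]; θ = 3.146, cos(θ/2) ≈ -0.00220367, sin(θ/2) ≈ 0.999998.
With a = amp(|0⟩) = -1/√2 and b = amp(|1⟩) = (1/√8 - 0.6124i):
new amp(|0⟩) = (-0.00220367)·a + (-0.999998)·b = (-0.352 + 0.6124i)
new amp(|1⟩) = (0.999998)·a + (-0.00220367)·b = (-0.7079 + 0.00135i)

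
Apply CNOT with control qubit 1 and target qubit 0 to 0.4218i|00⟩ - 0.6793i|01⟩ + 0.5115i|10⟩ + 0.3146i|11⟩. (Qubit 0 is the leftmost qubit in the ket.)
0.4218i|00⟩ + 0.3146i|01⟩ + 0.5115i|10⟩ - 0.6793i|11⟩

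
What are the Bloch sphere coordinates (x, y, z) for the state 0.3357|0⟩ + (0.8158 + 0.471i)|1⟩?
(0.5477, 0.3162, -0.7747)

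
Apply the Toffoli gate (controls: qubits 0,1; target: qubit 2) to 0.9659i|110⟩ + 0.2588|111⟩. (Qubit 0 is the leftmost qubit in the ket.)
0.2588|110⟩ + 0.9659i|111⟩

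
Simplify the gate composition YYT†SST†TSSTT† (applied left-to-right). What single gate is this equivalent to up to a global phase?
T†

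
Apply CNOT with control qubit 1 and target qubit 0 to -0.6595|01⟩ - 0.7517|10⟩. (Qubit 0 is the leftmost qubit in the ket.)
-0.7517|10⟩ - 0.6595|11⟩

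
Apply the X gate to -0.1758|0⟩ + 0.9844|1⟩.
0.9844|0⟩ - 0.1758|1⟩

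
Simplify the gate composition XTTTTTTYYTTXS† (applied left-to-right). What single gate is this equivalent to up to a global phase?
S†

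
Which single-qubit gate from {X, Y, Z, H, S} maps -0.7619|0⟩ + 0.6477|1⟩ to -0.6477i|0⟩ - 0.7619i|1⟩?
Y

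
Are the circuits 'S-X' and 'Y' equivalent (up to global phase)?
No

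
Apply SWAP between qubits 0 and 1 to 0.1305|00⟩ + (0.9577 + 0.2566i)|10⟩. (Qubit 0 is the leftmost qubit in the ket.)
0.1305|00⟩ + (0.9577 + 0.2566i)|01⟩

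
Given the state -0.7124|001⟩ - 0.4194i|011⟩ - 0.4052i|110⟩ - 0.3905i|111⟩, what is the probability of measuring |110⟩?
0.1642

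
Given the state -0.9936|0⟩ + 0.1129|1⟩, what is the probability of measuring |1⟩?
0.01275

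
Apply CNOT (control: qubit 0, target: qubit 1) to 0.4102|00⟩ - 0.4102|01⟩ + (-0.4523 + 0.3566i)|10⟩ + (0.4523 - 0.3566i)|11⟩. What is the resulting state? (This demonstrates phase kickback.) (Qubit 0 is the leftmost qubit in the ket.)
0.4102|00⟩ - 0.4102|01⟩ + (0.4523 - 0.3566i)|10⟩ + (-0.4523 + 0.3566i)|11⟩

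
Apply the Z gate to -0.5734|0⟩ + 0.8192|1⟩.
-0.5734|0⟩ - 0.8192|1⟩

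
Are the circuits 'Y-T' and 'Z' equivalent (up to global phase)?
No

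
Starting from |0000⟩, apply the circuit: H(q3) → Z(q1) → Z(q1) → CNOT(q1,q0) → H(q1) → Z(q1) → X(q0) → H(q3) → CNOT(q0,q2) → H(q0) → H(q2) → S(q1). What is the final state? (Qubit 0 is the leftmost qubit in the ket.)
1/√8|0000⟩ - 1/√8|0010⟩ - (1/√8)i|0100⟩ + (1/√8)i|0110⟩ - 1/√8|1000⟩ + 1/√8|1010⟩ + (1/√8)i|1100⟩ - (1/√8)i|1110⟩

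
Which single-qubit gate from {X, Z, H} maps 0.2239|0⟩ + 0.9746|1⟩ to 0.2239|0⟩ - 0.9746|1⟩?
Z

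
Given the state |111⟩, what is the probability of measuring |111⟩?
1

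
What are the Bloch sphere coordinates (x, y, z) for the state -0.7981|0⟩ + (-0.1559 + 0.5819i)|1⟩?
(0.2488, -0.9288, 0.2741)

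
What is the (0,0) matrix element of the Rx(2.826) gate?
0.1571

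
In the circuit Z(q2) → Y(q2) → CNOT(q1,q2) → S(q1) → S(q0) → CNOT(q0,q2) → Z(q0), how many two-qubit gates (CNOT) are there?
2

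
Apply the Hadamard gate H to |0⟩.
1/√2|0⟩ + 1/√2|1⟩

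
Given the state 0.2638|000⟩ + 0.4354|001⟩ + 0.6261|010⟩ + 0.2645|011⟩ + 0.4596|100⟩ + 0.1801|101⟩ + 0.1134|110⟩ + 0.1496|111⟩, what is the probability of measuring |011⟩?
0.06996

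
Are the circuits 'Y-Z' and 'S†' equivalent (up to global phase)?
No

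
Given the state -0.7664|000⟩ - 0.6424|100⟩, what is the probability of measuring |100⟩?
0.4127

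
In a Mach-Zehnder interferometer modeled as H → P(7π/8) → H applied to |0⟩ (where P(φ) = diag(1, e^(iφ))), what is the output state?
(0.03806 + 0.1913i)|0⟩ + (0.9619 - 0.1913i)|1⟩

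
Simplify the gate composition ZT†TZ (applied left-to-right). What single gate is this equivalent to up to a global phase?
I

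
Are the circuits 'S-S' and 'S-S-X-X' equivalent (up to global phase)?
Yes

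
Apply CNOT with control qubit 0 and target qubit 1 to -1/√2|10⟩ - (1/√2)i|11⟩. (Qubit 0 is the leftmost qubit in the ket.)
-(1/√2)i|10⟩ - 1/√2|11⟩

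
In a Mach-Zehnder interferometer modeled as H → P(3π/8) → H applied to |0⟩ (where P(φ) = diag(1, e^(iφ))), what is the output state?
(0.6913 + 0.4619i)|0⟩ + (0.3087 - 0.4619i)|1⟩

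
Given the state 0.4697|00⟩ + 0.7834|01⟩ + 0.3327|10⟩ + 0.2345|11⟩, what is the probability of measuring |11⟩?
0.05499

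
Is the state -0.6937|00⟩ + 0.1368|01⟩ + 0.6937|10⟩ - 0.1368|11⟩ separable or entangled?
Separable

Writing the state as a|00⟩ + b|01⟩ + c|10⟩ + d|11⟩, it is a product state iff ad − bc = 0.
Here (a, b, c, d) = (-0.6937, 0.1368, 0.6937, -0.1368): ad − bc = (-0.6937)(-0.1368) − (0.1368)(0.6937) = 0, so the state is separable.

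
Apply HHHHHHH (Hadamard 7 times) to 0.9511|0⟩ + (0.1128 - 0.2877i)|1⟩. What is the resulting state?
(0.7523 - 0.2034i)|0⟩ + (0.5928 + 0.2034i)|1⟩

H² = I, so H^7 = H: a single Hadamard. With (a, b) = (0.9511, (0.1128 - 0.2877i)), H gives ((a + b)/√2, (a − b)/√2) = ((0.7523 - 0.2034i), (0.5928 + 0.2034i)).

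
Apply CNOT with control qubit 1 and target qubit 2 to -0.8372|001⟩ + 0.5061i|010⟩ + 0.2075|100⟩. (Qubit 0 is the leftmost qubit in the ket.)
-0.8372|001⟩ + 0.5061i|011⟩ + 0.2075|100⟩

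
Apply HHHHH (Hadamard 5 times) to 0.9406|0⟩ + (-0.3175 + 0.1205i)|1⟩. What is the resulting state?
(0.4406 + 0.08521i)|0⟩ + (0.8896 - 0.08521i)|1⟩

H² = I, so H^5 = H: a single Hadamard. With (a, b) = (0.9406, (-0.3175 + 0.1205i)), H gives ((a + b)/√2, (a − b)/√2) = ((0.4406 + 0.08521i), (0.8896 - 0.08521i)).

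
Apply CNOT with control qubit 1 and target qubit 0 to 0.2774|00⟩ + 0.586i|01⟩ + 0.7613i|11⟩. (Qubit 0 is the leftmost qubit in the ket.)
0.2774|00⟩ + 0.7613i|01⟩ + 0.586i|11⟩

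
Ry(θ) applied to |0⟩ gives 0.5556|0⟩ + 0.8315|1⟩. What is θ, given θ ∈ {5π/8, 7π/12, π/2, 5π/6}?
5π/8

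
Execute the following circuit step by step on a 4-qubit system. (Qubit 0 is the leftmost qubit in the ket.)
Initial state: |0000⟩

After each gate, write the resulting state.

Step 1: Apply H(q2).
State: 1/√2|0000⟩ + 1/√2|0010⟩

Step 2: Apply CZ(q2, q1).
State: 1/√2|0000⟩ + 1/√2|0010⟩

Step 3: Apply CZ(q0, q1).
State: 1/√2|0000⟩ + 1/√2|0010⟩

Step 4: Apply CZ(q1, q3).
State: 1/√2|0000⟩ + 1/√2|0010⟩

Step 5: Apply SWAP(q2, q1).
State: 1/√2|0000⟩ + 1/√2|0100⟩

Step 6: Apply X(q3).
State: 1/√2|0001⟩ + 1/√2|0101⟩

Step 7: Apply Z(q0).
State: 1/√2|0001⟩ + 1/√2|0101⟩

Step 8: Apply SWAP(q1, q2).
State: 1/√2|0001⟩ + 1/√2|0011⟩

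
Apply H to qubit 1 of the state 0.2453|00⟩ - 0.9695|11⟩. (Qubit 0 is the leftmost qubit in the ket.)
0.1735|00⟩ + 0.1735|01⟩ - 0.6855|10⟩ + 0.6855|11⟩

H on qubit 1 mixes each pair of kets that differ only in qubit 1: amplitudes (a, b) of (|…0…⟩, |…1…⟩) become ((a + b)/√2, (a − b)/√2). Kets absent from the input have amplitude 0.
(|00⟩, |01⟩): (a, b) = (0.2453, 0) → (0.1735, 0.1735)
(|10⟩, |11⟩): (a, b) = (0, -0.9695) → (-0.6855, 0.6855)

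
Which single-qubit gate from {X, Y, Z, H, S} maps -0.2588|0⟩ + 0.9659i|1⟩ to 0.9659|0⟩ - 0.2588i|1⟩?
Y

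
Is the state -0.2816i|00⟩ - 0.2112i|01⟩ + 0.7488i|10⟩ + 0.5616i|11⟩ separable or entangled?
Separable

Writing the state as a|00⟩ + b|01⟩ + c|10⟩ + d|11⟩, it is a product state iff ad − bc = 0.
Here (a, b, c, d) = (-0.2816i, -0.2112i, 0.7488i, 0.5616i): ad − bc = (-0.2816i)(0.5616i) − (-0.2112i)(0.7488i) = 0, so the state is separable.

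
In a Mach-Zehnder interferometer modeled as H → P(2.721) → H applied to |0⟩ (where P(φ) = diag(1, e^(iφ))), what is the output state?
(0.04358 + 0.2042i)|0⟩ + (0.9564 - 0.2042i)|1⟩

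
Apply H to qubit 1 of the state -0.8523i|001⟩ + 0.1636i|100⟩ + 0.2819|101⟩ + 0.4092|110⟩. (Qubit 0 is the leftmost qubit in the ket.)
-0.6027i|001⟩ - 0.6027i|011⟩ + (0.2893 + 0.1157i)|100⟩ + 0.1993|101⟩ + (-0.2893 + 0.1157i)|110⟩ + 0.1993|111⟩

H on qubit 1 mixes each pair of kets that differ only in qubit 1: amplitudes (a, b) of (|…0…⟩, |…1…⟩) become ((a + b)/√2, (a − b)/√2). Kets absent from the input have amplitude 0.
(|001⟩, |011⟩): (a, b) = (-0.8523i, 0) → (-0.6027i, -0.6027i)
(|100⟩, |110⟩): (a, b) = (0.1636i, 0.4092) → ((0.2893 + 0.1157i), (-0.2893 + 0.1157i))
(|101⟩, |111⟩): (a, b) = (0.2819, 0) → (0.1993, 0.1993)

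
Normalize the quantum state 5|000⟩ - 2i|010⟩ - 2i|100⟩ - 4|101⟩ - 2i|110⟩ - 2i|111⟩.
0.6623|000⟩ - 0.2649i|010⟩ - 0.2649i|100⟩ - 0.5298|101⟩ - 0.2649i|110⟩ - 0.2649i|111⟩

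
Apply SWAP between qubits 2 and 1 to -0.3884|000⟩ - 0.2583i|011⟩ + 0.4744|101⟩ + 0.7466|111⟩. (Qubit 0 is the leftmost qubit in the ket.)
-0.3884|000⟩ - 0.2583i|011⟩ + 0.4744|110⟩ + 0.7466|111⟩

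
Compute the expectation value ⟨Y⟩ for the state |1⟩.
0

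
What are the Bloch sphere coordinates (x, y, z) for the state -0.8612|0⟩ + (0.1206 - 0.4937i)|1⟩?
(-0.2077, 0.8503, 0.4834)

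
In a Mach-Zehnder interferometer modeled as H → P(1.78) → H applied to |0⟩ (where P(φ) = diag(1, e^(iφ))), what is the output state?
(0.3962 + 0.4891i)|0⟩ + (0.6038 - 0.4891i)|1⟩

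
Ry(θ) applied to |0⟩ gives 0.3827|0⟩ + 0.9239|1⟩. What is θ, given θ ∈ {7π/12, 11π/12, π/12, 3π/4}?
3π/4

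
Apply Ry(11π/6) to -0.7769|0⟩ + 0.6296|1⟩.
0.5875|0⟩ - 0.8092|1⟩

Ry(11π/6) = [[cos(θ/2), −sin(θ/2)], [sin(θ/2), cos(θ/2)]]; θ = 11π/6, cos(θ/2) ≈ -0.965926, sin(θ/2) ≈ 0.258819.
With a = amp(|0⟩) = -0.7769 and b = amp(|1⟩) = 0.6296:
new amp(|0⟩) = (-0.965926)·a + (-0.258819)·b = 0.5875
new amp(|1⟩) = (0.258819)·a + (-0.965926)·b = -0.8092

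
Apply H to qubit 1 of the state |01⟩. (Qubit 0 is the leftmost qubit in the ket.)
1/√2|00⟩ - 1/√2|01⟩

H on qubit 1 mixes each pair of kets that differ only in qubit 1: amplitudes (a, b) of (|…0…⟩, |…1…⟩) become ((a + b)/√2, (a − b)/√2). Kets absent from the input have amplitude 0.
(|00⟩, |01⟩): (a, b) = (0, 1) → (1/√2, -1/√2)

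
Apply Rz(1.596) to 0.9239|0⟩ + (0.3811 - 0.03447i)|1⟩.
(0.645 - 0.6615i)|0⟩ + (0.2907 + 0.2488i)|1⟩

Rz(1.596) = [[e^(−iθ/2), 0], [0, e^(iθ/2)]] with e^(±iθ/2) = cos(θ/2) ± i·sin(θ/2); θ = 1.596, cos(θ/2) ≈ 0.69814, sin(θ/2) ≈ 0.715961.
With a = amp(|0⟩) = 0.9239 and b = amp(|1⟩) = (0.3811 - 0.03447i):
new amp(|0⟩) = (0.69814 - 0.715961i)·a = (0.645 - 0.6615i)
new amp(|1⟩) = (0.69814 + 0.715961i)·b = (0.2907 + 0.2488i)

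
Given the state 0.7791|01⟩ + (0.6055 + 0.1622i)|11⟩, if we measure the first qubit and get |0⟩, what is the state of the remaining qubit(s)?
|1⟩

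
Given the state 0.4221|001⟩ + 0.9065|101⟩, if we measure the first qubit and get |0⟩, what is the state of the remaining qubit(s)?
|01⟩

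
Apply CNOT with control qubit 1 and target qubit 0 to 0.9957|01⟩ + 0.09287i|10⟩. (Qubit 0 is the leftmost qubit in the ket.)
0.09287i|10⟩ + 0.9957|11⟩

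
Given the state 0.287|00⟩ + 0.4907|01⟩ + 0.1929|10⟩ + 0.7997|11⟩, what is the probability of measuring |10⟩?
0.03721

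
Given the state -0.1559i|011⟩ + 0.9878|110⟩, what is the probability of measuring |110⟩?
0.9757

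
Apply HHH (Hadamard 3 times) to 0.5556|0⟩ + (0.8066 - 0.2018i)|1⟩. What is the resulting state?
(0.9632 - 0.1427i)|0⟩ + (-0.1775 + 0.1427i)|1⟩

H² = I, so H^3 = H: a single Hadamard. With (a, b) = (0.5556, (0.8066 - 0.2018i)), H gives ((a + b)/√2, (a − b)/√2) = ((0.9632 - 0.1427i), (-0.1775 + 0.1427i)).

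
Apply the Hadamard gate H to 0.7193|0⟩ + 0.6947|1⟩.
0.9998|0⟩ + 0.01739|1⟩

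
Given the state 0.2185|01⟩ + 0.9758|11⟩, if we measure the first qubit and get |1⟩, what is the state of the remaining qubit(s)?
|1⟩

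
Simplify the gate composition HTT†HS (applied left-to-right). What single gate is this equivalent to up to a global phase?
S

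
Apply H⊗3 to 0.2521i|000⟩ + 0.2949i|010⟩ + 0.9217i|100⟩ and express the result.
0.5193i|000⟩ + 0.5193i|001⟩ + 0.3107i|010⟩ + 0.3107i|011⟩ - 0.1325i|100⟩ - 0.1325i|101⟩ - 0.341i|110⟩ - 0.341i|111⟩

H⊗3 gives amp(|y⟩) = (1/2√2) Σ_x (−1)^(x·y) amp(|x⟩), where x·y is the number of positions in which both x and y have a 1.
|000⟩: (0.2521i + 0.2949i + 0.9217i)/(2√2) = 0.5193i
|001⟩: (0.2521i + 0.2949i + 0.9217i)/(2√2) = 0.5193i
|010⟩: (0.2521i - 0.2949i + 0.9217i)/(2√2) = 0.3107i
|011⟩: (0.2521i - 0.2949i + 0.9217i)/(2√2) = 0.3107i
|100⟩: (0.2521i + 0.2949i - 0.9217i)/(2√2) = -0.1325i
|101⟩: (0.2521i + 0.2949i - 0.9217i)/(2√2) = -0.1325i
|110⟩: (0.2521i - 0.2949i - 0.9217i)/(2√2) = -0.341i
|111⟩: (0.2521i - 0.2949i - 0.9217i)/(2√2) = -0.341i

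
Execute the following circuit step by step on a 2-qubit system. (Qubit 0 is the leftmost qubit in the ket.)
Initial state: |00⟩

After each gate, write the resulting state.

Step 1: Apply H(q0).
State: 1/√2|00⟩ + 1/√2|10⟩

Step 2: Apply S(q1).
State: 1/√2|00⟩ + 1/√2|10⟩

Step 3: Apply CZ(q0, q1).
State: 1/√2|00⟩ + 1/√2|10⟩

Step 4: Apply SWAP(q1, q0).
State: 1/√2|00⟩ + 1/√2|01⟩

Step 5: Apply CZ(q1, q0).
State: 1/√2|00⟩ + 1/√2|01⟩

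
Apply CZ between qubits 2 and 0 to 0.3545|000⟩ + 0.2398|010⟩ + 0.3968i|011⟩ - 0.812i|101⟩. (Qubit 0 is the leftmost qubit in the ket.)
0.3545|000⟩ + 0.2398|010⟩ + 0.3968i|011⟩ + 0.812i|101⟩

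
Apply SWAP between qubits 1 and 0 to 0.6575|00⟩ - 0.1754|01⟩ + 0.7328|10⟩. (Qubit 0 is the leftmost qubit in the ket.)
0.6575|00⟩ + 0.7328|01⟩ - 0.1754|10⟩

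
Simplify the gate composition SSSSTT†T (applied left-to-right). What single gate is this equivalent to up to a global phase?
T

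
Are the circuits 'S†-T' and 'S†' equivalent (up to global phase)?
No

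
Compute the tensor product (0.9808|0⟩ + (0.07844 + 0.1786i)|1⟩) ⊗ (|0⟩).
0.9808|00⟩ + (0.07844 + 0.1786i)|10⟩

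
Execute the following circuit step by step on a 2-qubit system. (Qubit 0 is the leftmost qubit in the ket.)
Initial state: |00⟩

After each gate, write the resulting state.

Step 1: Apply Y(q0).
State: i|10⟩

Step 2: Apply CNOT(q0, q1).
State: i|11⟩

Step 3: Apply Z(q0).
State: -i|11⟩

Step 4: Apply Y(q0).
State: -|01⟩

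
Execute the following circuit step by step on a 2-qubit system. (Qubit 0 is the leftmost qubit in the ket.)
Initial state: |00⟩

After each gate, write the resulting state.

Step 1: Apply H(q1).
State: 1/√2|00⟩ + 1/√2|01⟩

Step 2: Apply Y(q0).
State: (1/√2)i|10⟩ + (1/√2)i|11⟩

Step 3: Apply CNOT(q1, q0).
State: (1/√2)i|01⟩ + (1/√2)i|10⟩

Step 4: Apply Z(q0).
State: (1/√2)i|01⟩ - (1/√2)i|10⟩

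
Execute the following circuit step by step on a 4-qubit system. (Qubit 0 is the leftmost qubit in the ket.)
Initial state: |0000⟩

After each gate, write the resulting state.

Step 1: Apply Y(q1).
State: i|0100⟩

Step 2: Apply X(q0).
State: i|1100⟩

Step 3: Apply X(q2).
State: i|1110⟩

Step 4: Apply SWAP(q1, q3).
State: i|1011⟩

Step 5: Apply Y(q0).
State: |0011⟩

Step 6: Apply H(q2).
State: 1/√2|0001⟩ - 1/√2|0011⟩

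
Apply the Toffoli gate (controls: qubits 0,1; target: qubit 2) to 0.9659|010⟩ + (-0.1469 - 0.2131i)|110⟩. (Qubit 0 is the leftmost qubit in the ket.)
0.9659|010⟩ + (-0.1469 - 0.2131i)|111⟩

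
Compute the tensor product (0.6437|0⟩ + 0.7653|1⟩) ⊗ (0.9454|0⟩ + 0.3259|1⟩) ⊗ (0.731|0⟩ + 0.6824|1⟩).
0.4449|000⟩ + 0.4153|001⟩ + 0.1534|010⟩ + 0.1432|011⟩ + 0.5289|100⟩ + 0.4937|101⟩ + 0.1823|110⟩ + 0.1702|111⟩

amp(|b₁b₂…⟩) = product of the factor amplitudes for bits b₁, b₂, …; only kets whose every factor amplitude is nonzero survive.
|000⟩: (0.6437)(0.9454)(0.731) = 0.4449
|001⟩: (0.6437)(0.9454)(0.6824) = 0.4153
|010⟩: (0.6437)(0.3259)(0.731) = 0.1534
|011⟩: (0.6437)(0.3259)(0.6824) = 0.1432
|100⟩: (0.7653)(0.9454)(0.731) = 0.5289
|101⟩: (0.7653)(0.9454)(0.6824) = 0.4937
|110⟩: (0.7653)(0.3259)(0.731) = 0.1823
|111⟩: (0.7653)(0.3259)(0.6824) = 0.1702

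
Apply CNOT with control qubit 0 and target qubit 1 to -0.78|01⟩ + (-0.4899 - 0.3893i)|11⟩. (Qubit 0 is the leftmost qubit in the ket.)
-0.78|01⟩ + (-0.4899 - 0.3893i)|10⟩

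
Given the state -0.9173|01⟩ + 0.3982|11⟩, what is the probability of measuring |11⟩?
0.1586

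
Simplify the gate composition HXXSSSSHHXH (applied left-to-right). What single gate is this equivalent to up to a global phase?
Z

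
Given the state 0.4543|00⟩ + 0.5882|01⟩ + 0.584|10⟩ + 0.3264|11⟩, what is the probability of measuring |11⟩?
0.1065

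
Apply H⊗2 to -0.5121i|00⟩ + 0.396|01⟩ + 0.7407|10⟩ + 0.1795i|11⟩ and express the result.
(0.5684 - 0.1663i)|00⟩ + (0.1724 - 0.3458i)|01⟩ + (-0.1724 - 0.3458i)|10⟩ + (-0.5684 - 0.1663i)|11⟩

H⊗2 gives amp(|y⟩) = (1/2) Σ_x (−1)^(x·y) amp(|x⟩), where x·y is the number of positions in which both x and y have a 1.
|00⟩: (-0.5121i + 0.396 + 0.7407 + 0.1795i)/2 = (0.5684 - 0.1663i)
|01⟩: (-0.5121i - 0.396 + 0.7407 - 0.1795i)/2 = (0.1724 - 0.3458i)
|10⟩: (-0.5121i + 0.396 - 0.7407 - 0.1795i)/2 = (-0.1724 - 0.3458i)
|11⟩: (-0.5121i - 0.396 - 0.7407 + 0.1795i)/2 = (-0.5684 - 0.1663i)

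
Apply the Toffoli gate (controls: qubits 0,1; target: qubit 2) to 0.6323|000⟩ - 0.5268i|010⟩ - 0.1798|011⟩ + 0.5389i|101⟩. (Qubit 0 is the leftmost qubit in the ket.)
0.6323|000⟩ - 0.5268i|010⟩ - 0.1798|011⟩ + 0.5389i|101⟩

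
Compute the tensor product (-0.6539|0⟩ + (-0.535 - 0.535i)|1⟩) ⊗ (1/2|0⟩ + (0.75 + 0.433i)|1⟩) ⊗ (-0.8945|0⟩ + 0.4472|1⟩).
0.2925|000⟩ - 0.1462|001⟩ + (0.4387 + 0.2533i)|010⟩ + (-0.2193 - 0.1266i)|011⟩ + (0.2393 + 0.2393i)|100⟩ + (-0.1196 - 0.1196i)|101⟩ + (0.1517 + 0.5661i)|110⟩ + (-0.07584 - 0.283i)|111⟩

amp(|b₁b₂…⟩) = product of the factor amplitudes for bits b₁, b₂, …; only kets whose every factor amplitude is nonzero survive.
|000⟩: (-0.6539)(1/2)(-0.8945) = 0.2925
|001⟩: (-0.6539)(1/2)(0.4472) = -0.1462
|010⟩: (-0.6539)(0.75 + 0.433i)(-0.8945) = (0.4387 + 0.2533i)
|011⟩: (-0.6539)(0.75 + 0.433i)(0.4472) = (-0.2193 - 0.1266i)
|100⟩: (-0.535 - 0.535i)(1/2)(-0.8945) = (0.2393 + 0.2393i)
|101⟩: (-0.535 - 0.535i)(1/2)(0.4472) = (-0.1196 - 0.1196i)
|110⟩: (-0.535 - 0.535i)(0.75 + 0.433i)(-0.8945) = (0.1517 + 0.5661i)
|111⟩: (-0.535 - 0.535i)(0.75 + 0.433i)(0.4472) = (-0.07584 - 0.283i)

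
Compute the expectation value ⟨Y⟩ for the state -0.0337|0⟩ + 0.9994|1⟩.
0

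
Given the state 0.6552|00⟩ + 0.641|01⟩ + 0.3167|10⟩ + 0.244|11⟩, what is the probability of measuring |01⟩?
0.4109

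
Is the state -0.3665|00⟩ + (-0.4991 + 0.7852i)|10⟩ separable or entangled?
Separable

Writing the state as a|00⟩ + b|01⟩ + c|10⟩ + d|11⟩, it is a product state iff ad − bc = 0.
Here (a, b, c, d) = (-0.3665, 0, (-0.4991 + 0.7852i), 0): ad − bc = (-0.3665)(0) − (0)(-0.4991 + 0.7852i) = 0, so the state is separable.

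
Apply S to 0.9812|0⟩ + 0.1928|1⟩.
0.9812|0⟩ + 0.1928i|1⟩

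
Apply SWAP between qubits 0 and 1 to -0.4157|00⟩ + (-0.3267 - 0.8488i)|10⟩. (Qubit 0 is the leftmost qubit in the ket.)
-0.4157|00⟩ + (-0.3267 - 0.8488i)|01⟩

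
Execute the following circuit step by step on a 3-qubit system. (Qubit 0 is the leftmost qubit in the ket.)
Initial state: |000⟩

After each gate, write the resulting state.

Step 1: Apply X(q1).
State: |010⟩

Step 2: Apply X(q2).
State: |011⟩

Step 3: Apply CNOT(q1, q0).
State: |111⟩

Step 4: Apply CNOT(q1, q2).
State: |110⟩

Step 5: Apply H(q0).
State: 1/√2|010⟩ - 1/√2|110⟩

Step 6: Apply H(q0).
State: |110⟩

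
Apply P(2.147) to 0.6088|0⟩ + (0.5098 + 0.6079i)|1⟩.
0.6088|0⟩ + (-0.7875 + 0.09628i)|1⟩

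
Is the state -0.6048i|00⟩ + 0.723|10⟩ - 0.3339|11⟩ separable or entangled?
Entangled

Writing the state as a|00⟩ + b|01⟩ + c|10⟩ + d|11⟩, it is a product state iff ad − bc = 0.
Here (a, b, c, d) = (-0.6048i, 0, 0.723, -0.3339): ad − bc = (-0.6048i)(-0.3339) − (0)(0.723) = 0.2019i ≠ 0, so the state is entangled.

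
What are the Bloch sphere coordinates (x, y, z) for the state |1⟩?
(0, 0, -1)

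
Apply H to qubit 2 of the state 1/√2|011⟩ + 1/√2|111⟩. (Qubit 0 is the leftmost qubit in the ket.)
1/2|010⟩ - 1/2|011⟩ + 1/2|110⟩ - 1/2|111⟩

H on qubit 2 mixes each pair of kets that differ only in qubit 2: amplitudes (a, b) of (|…0…⟩, |…1…⟩) become ((a + b)/√2, (a − b)/√2). Kets absent from the input have amplitude 0.
(|010⟩, |011⟩): (a, b) = (0, 1/√2) → (1/2, -1/2)
(|110⟩, |111⟩): (a, b) = (0, 1/√2) → (1/2, -1/2)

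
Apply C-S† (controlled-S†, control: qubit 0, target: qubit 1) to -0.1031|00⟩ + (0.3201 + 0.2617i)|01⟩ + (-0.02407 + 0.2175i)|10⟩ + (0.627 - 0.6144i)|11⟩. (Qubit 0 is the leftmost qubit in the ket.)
-0.1031|00⟩ + (0.3201 + 0.2617i)|01⟩ + (-0.02407 + 0.2175i)|10⟩ + (-0.6144 - 0.627i)|11⟩

C-S† leaves the control-|0⟩ kets |00⟩, |01⟩ unchanged and applies S† to qubit 1 on the control-|1⟩ pair (|10⟩, |11⟩).
S† = [[1, 0], [0, -i]].
With a = amp(|10⟩) = (-0.02407 + 0.2175i) and b = amp(|11⟩) = (0.627 - 0.6144i):
new amp(|10⟩) = (1)·a = (-0.02407 + 0.2175i)
new amp(|11⟩) = (-i)·b = (-0.6144 - 0.627i)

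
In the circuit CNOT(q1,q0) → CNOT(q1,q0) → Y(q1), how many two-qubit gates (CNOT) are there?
2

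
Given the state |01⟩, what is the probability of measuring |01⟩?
1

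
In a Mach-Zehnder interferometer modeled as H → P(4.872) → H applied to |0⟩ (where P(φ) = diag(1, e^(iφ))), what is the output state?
(0.5795 - 0.4936i)|0⟩ + (0.4205 + 0.4936i)|1⟩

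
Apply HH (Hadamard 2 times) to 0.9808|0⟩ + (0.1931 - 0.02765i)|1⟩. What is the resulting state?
0.9808|0⟩ + (0.1931 - 0.02765i)|1⟩

H² = I, so an even number of Hadamards cancels: H^2 = I and the state is unchanged.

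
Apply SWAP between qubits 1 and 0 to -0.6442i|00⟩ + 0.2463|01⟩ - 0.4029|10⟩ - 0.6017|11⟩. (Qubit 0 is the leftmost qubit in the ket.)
-0.6442i|00⟩ - 0.4029|01⟩ + 0.2463|10⟩ - 0.6017|11⟩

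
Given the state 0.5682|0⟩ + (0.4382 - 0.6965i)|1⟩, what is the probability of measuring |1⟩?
0.6771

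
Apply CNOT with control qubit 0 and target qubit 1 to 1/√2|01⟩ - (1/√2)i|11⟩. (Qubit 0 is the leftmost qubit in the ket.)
1/√2|01⟩ - (1/√2)i|10⟩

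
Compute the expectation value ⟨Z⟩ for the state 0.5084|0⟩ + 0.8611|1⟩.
-0.483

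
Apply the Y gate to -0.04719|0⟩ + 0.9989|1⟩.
-0.9989i|0⟩ - 0.04719i|1⟩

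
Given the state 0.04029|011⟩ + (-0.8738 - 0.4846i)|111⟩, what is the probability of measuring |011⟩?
0.001623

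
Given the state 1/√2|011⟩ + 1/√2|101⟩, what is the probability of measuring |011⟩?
1/2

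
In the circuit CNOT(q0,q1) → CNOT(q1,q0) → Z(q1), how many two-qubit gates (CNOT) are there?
2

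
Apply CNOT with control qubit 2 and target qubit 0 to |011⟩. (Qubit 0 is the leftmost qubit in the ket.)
|111⟩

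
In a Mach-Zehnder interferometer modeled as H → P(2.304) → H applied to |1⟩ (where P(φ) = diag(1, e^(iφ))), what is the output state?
(0.8346 - 0.3715i)|0⟩ + (0.1654 + 0.3715i)|1⟩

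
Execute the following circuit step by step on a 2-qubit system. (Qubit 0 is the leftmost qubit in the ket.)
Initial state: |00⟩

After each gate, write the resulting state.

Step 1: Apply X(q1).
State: |01⟩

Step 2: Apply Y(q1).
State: -i|00⟩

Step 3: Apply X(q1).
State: -i|01⟩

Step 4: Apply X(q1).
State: -i|00⟩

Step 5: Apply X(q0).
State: -i|10⟩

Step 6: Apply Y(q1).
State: |11⟩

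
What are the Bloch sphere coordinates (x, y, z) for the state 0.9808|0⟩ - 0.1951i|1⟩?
(0, -0.3827, 0.9239)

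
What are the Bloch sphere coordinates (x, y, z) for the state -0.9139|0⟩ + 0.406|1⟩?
(-0.7421, 0, 0.6704)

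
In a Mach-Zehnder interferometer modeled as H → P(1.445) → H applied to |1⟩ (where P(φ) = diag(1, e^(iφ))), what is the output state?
(0.4373 - 0.496i)|0⟩ + (0.5627 + 0.496i)|1⟩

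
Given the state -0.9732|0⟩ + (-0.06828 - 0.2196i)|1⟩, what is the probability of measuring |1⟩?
0.05289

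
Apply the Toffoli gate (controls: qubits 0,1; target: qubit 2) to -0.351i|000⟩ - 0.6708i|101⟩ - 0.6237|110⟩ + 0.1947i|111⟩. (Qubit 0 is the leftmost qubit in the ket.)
-0.351i|000⟩ - 0.6708i|101⟩ + 0.1947i|110⟩ - 0.6237|111⟩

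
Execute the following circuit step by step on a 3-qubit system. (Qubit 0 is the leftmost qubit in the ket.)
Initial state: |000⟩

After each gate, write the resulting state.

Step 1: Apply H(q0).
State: 1/√2|000⟩ + 1/√2|100⟩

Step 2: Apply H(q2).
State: 1/2|000⟩ + 1/2|001⟩ + 1/2|100⟩ + 1/2|101⟩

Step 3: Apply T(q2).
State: 1/2|000⟩ + (1/√8 + (1/√8)i)|001⟩ + 1/2|100⟩ + (1/√8 + (1/√8)i)|101⟩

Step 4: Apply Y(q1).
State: (1/2)i|010⟩ + (-1/√8 + (1/√8)i)|011⟩ + (1/2)i|110⟩ + (-1/√8 + (1/√8)i)|111⟩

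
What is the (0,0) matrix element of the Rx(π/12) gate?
0.9914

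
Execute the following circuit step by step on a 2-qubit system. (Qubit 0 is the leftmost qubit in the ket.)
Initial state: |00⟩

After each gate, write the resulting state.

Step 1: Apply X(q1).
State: |01⟩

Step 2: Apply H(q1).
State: 1/√2|00⟩ - 1/√2|01⟩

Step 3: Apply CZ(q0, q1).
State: 1/√2|00⟩ - 1/√2|01⟩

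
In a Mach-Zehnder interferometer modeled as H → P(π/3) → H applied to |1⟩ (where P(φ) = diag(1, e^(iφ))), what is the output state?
(0.25 - 0.433i)|0⟩ + (0.75 + 0.433i)|1⟩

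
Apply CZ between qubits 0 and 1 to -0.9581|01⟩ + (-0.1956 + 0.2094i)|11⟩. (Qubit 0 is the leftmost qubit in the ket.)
-0.9581|01⟩ + (0.1956 - 0.2094i)|11⟩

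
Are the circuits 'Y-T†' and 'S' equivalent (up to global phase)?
No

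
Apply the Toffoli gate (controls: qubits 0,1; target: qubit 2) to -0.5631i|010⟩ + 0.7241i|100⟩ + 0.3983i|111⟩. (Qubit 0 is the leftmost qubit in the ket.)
-0.5631i|010⟩ + 0.7241i|100⟩ + 0.3983i|110⟩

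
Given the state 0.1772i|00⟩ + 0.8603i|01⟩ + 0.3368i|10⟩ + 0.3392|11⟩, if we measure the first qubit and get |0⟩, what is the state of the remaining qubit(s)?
0.2017i|0⟩ + 0.9794i|1⟩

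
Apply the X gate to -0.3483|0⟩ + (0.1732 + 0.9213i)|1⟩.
(0.1732 + 0.9213i)|0⟩ - 0.3483|1⟩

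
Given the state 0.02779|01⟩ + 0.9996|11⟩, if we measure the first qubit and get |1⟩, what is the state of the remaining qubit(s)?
|1⟩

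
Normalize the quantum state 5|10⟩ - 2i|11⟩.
0.9285|10⟩ - 0.3714i|11⟩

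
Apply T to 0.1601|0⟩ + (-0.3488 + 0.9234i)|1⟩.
0.1601|0⟩ + (-0.8996 + 0.4063i)|1⟩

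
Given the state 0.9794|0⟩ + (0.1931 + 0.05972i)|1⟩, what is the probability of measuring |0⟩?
0.9592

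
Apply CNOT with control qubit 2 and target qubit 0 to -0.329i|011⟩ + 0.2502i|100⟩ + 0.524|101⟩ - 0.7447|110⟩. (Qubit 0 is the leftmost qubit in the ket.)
0.524|001⟩ + 0.2502i|100⟩ - 0.7447|110⟩ - 0.329i|111⟩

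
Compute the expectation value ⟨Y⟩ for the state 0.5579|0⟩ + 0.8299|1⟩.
0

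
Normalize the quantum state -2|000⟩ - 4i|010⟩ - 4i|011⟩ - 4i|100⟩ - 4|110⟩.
-0.2425|000⟩ - 0.4851i|010⟩ - 0.4851i|011⟩ - 0.4851i|100⟩ - 0.4851|110⟩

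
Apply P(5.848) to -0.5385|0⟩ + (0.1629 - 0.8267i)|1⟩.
-0.5385|0⟩ + (-0.2008 - 0.8183i)|1⟩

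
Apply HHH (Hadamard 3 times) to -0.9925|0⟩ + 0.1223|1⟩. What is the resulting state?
-0.6153|0⟩ - 0.7883|1⟩

H² = I, so H^3 = H: a single Hadamard. With (a, b) = (-0.9925, 0.1223), H gives ((a + b)/√2, (a − b)/√2) = (-0.6153, -0.7883).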